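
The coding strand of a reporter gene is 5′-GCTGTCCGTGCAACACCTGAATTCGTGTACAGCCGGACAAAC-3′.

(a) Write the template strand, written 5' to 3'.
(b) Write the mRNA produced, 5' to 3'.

(a) The template strand is the reverse complement of the coding strand: complement CGACAGGCACGTTGTGGACTTAAGCACATGTCGGCCTGTTTG, then reverse.
(b) mRNA matches the coding strand with T→U.

(a) 5'-GTTTGTCCGGCTGTACACGAATTCAGGTGTTGCACGGACAGC-3'
(b) 5'-GCUGUCCGUGCAACACCUGAAUUCGUGUACAGCCGGACAAAC-3'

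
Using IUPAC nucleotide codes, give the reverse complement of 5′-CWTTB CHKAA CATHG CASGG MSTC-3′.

Standard pairs A↔T, G↔C; ambiguity codes pair M↔K, W↔W, S↔S, B↔V, H↔D. Complement (GWAAVGDMTTGTADCGTSCCKSAG), then reverse for 5'→3'.

5'-GASKCCSTGCDATGTTMDGVAAWG-3'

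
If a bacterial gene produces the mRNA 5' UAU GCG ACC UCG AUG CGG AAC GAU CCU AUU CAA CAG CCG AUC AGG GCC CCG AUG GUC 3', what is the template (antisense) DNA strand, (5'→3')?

5'-GACCATCGGGGCCCTGATCGGCTGTTGAATAGGATCGTTCCGCATCGAGGTCGCATA-3'

Replace U with T to get the coding DNA strand: TATGCGACCTCGATGCGGAACGATCCTATTCAACAGCCGATCAGGGCCCCGATGGTC. The template strand is its reverse complement (complement ATACGCTGGAGCTACGCCTTGCTAGGATAAGTTGTCGGCTAGTCCCGGGGCTACCAG, then reverse).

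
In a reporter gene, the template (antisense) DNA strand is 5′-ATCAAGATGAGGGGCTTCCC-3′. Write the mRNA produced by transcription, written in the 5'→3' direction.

5'-GGGAAGCCCCUCAUCUUGAU-3'

RNA polymerase reads the template 3'→5' and synthesizes mRNA 5'→3' by base-pairing (A→U, T→A, G↔C). The complement of the template is TAGTTCTACTCCCCGAAGGG; antiparallel, so 5'→3' the coding strand is GGGAAGCCCCTCATCTTGAT. Replace T with U for the mRNA.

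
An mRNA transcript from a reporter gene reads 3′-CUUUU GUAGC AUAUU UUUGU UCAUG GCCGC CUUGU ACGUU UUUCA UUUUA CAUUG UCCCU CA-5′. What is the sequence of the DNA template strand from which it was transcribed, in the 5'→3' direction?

Written 5'→3' the mRNA is ACUCCCUGUUACAUUUUACUUUUUGCAUGUUCCGCCGGUACUUGUUUUUAUACGAUGUUUUC, so the coding DNA strand is ACTCCCTGTTACATTTTACTTTTTGCATGTTCCGCCGGTACTTGTTTTTATACGATGTTTTC. The template is its reverse complement.

5'-GAAAACATCGTATAAAAACAAGTACCGGCGGAACATGCAAAAAGTAAAATGTAACAGGGAGT-3'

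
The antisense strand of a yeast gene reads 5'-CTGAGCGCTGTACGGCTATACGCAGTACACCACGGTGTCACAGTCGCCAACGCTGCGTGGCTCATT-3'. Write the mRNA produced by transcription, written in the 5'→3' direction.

5'-AAUGAGCCACGCAGCGUUGGCGACUGUGACACCGUGGUGUACUGCGUAUAGCCGUACAGCGCUCAG-3'

RNA polymerase reads the template 3'→5' and synthesizes mRNA 5'→3' by base-pairing (A→U, T→A, G↔C). The complement of the template is GACTCGCGACATGCCGATATGCGTCATGTGGTGCCACAGTGTCAGCGGTTGCGACGCACCGAGTAA; antiparallel, so 5'→3' the coding strand is AATGAGCCACGCAGCGTTGGCGACTGTGACACCGTGGTGTACTGCGTATAGCCGTACAGCGCTCAG. Replace T with U for the mRNA.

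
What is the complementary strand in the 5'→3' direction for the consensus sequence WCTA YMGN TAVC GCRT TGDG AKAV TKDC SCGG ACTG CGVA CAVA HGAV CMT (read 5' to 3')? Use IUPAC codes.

5'-AKGBTCDTBTGTBCGCAGTCCGSGHMABTMTCHCAAYGCGBTANCKRTAGW-3'

Standard pairs A↔T, G↔C; ambiguity codes pair R↔Y, M↔K, W↔W, S↔S, D↔H, V↔B, N↔N. Complement (WGATRKCNATBGCGYAACHCTMTBAMHGSGCCTGACGCBTGTBTDCTBGKA), then reverse for 5'→3'.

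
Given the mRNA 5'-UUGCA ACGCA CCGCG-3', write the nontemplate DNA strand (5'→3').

The coding DNA strand has the same 5'→3' sequence as the mRNA with U replaced by T.

5′-TTGCAACGCACCGCG-3′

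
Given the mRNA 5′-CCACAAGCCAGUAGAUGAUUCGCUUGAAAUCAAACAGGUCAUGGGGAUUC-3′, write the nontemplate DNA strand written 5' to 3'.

The coding DNA strand has the same 5'→3' sequence as the mRNA with U replaced by T.

5'-CCACAAGCCAGTAGATGATTCGCTTGAAATCAAACAGGTCATGGGGATTC-3'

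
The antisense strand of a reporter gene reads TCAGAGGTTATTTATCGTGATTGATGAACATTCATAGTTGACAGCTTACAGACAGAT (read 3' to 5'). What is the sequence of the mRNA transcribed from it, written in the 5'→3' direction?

5'-AGUCUCCAAUAAAUAGCACUAACUACUUGUAAGUAUCAACUGUCGAAUGUCUGUCUA-3'

Reading the template 3'→5' as shown, RNA polymerase pairs each base (A→U, T→A, G↔C) to build mRNA 5'→3' directly.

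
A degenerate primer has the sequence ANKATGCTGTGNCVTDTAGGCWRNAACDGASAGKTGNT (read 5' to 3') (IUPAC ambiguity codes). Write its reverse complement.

Standard pairs A↔T, G↔C; ambiguity codes pair R↔Y, K↔M, W↔W, S↔S, D↔H, V↔B, N↔N. Complement (TNMTACGACACNGBAHATCCGWYNTTGHCTSTCMACNA), then reverse for 5'→3'.

5'-ANCAMCTSTCHGTTNYWGCCTAHABGNCACAGCATMNT-3'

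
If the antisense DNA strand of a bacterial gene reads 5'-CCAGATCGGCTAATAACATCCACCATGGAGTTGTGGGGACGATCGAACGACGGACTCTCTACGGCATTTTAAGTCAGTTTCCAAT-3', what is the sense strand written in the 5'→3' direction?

The coding strand is complementary and antiparallel to the template: take the complement (A↔T, G↔C) and reverse.

5'-ATTGGAAACTGACTTAAAATGCCGTAGAGAGTCCGTCGTTCGATCGTCCCCACAACTCCATGGTGGATGTTATTAGCCGATCTGG-3'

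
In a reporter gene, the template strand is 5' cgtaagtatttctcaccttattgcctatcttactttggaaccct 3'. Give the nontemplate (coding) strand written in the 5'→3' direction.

5′-AGGGTTCCAAAGTAAGATAGGCAATAAGGTGAGAAATACTTACG-3′

The coding strand is complementary and antiparallel to the template: take the complement (A↔T, G↔C) and reverse.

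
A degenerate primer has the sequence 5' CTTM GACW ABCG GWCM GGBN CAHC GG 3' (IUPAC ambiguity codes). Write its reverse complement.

Standard pairs A↔T, G↔C; ambiguity codes pair M↔K, W↔W, B↔V, H↔D, N↔N. Complement (GAAKCTGWTVGCCWGKCCVNGTDGCC), then reverse for 5'→3'.

5'-CCGDTGNVCCKGWCCGVTWGTCKAAG-3'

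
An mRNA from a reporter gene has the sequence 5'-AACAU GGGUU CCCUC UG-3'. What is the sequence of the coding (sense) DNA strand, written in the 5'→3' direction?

The coding DNA strand has the same 5'→3' sequence as the mRNA with U replaced by T.

5′-AACATGGGTTCCCTCTG-3′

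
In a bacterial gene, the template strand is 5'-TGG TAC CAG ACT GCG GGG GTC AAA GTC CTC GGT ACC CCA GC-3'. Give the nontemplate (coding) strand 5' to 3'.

5'-GCTGGGGTACCGAGGACTTTGACCCCCGCAGTCTGGTACCA-3'

The coding strand is complementary and antiparallel to the template: take the complement (A↔T, G↔C) and reverse.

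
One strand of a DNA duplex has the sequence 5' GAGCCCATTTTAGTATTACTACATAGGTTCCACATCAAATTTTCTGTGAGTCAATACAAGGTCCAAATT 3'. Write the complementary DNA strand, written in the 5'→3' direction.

5'-AATTTGGACCTTGTATTGACTCACAGAAAATTTGATGTGGAACCTATGTAGTAATACTAAAATGGGCTC-3'

The complement of GAGCCCATTTTAGTATTACTACATAGGTTCCACATCAAATTTTCTGTGAGTCAATACAAGGTCCAAATT is CTCGGGTAAAATCATAATGATGTATCCAAGGTGTAGTTTAAAAGACACTCAGTTATGTTCCAGGTTTAA (A↔T, G↔C). DNA strands are antiparallel, so the complementary strand runs 3'→5'; reversing gives the 5'→3' form.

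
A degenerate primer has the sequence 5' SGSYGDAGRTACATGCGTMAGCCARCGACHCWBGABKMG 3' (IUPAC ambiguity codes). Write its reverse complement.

5'-CKMVTCVWGDGTCGYTGGCTKACGCATGTAYCTHCRSCS-3'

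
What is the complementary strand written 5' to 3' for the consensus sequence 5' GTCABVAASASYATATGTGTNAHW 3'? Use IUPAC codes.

Standard pairs A↔T, G↔C; ambiguity codes pair Y↔R, W↔W, S↔S, B↔V, H↔D, N↔N. Complement (CAGTVBTTSTSRTATACACANTDW), then reverse for 5'→3'.

5′-WDTNACACATATRSTSTTBVTGAC-3′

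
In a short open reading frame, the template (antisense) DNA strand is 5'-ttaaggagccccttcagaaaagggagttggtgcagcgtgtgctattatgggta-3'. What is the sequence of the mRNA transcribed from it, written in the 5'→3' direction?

RNA polymerase reads the template 3'→5' and synthesizes mRNA 5'→3' by base-pairing (A→U, T→A, G↔C). The complement of the template is AATTCCTCGGGGAAGTCTTTTCCCTCAACCACGTCGCACACGATAATACCCAT; antiparallel, so 5'→3' the coding strand is TACCCATAATAGCACACGCTGCACCAACTCCCTTTTCTGAAGGGGCTCCTTAA. Replace T with U for the mRNA.

5′-UACCCAUAAUAGCACACGCUGCACCAACUCCCUUUUCUGAAGGGGCUCCUUAA-3′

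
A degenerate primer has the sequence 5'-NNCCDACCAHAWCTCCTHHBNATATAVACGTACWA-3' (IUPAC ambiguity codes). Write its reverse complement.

Standard pairs A↔T, G↔C; ambiguity codes pair W↔W, B↔V, D↔H, N↔N. Complement (NNGGHTGGTDTWGAGGADDVNTATATBTGCATGWT), then reverse for 5'→3'.

5′-TWGTACGTBTATATNVDDAGGAGWTDTGGTHGGNN-3′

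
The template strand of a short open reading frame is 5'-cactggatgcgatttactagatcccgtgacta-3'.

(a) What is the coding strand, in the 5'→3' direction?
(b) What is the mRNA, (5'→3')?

(a) 5'-TAGTCACGGGATCTAGTAAATCGCATCCAGTG-3'
(b) 5'-UAGUCACGGGAUCUAGUAAAUCGCAUCCAGUG-3'

(a) The coding strand is the reverse complement of the template: complement GTGACCTACGCTAAATGATCTAGGGCACTGAT, then reverse.
(b) mRNA has the coding-strand sequence with T→U.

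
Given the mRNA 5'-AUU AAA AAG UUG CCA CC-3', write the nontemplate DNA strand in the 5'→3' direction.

5'-ATTAAAAAGTTGCCACC-3'

The coding DNA strand has the same 5'→3' sequence as the mRNA with U replaced by T.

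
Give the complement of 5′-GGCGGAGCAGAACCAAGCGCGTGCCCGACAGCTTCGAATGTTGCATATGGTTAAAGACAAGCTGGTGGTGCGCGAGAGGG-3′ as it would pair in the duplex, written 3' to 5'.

Base-pairing A↔T, G↔C gives the complement. The complementary strand is antiparallel, so paired with a 5'→3' strand it runs 3'→5'.

3'-CCGCCTCGTCTTGGTTCGCGCACGGGCTGTCGAAGCTTACAACGTATACCAATTTCTGTTCGACCACCACGCGCTCTCCC-5'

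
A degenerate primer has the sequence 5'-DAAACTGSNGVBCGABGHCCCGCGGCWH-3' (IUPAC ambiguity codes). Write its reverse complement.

5′-DWGCCGCGGGDCVTCGVBCNSCAGTTTH-3′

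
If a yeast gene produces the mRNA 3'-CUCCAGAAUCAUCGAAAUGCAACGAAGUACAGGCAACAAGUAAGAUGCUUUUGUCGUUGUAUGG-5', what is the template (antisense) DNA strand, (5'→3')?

Written 5'→3' the mRNA is GGUAUGUUGCUGUUUUCGUAGAAUGAACAACGGACAUGAAGCAACGUAAAGCUACUAAGACCUC, so the coding DNA strand is GGTATGTTGCTGTTTTCGTAGAATGAACAACGGACATGAAGCAACGTAAAGCTACTAAGACCTC. The template is its reverse complement.

5'-GAGGTCTTAGTAGCTTTACGTTGCTTCATGTCCGTTGTTCATTCTACGAAAACAGCAACATACC-3'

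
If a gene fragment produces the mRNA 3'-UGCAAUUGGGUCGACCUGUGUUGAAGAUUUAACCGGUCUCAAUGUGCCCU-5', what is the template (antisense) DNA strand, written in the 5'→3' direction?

5'-ACGTTAACCCAGCTGGACACAACTTCTAAATTGGCCAGAGTTACACGGGA-3'

Written 5'→3' the mRNA is UCCCGUGUAACUCUGGCCAAUUUAGAAGUUGUGUCCAGCUGGGUUAACGU, so the coding DNA strand is TCCCGTGTAACTCTGGCCAATTTAGAAGTTGTGTCCAGCTGGGTTAACGT. The template is its reverse complement.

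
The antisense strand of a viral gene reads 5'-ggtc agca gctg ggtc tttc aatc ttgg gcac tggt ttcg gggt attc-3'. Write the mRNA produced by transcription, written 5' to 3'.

5′-GAAUACCCCGAAACCAGUGCCCAAGAUUGAAAGACCCAGCUGCUGACC-3′

RNA polymerase reads the template 3'→5' and synthesizes mRNA 5'→3' by base-pairing (A→U, T→A, G↔C). The complement of the template is CCAGTCGTCGACCCAGAAAGTTAGAACCCGTGACCAAAGCCCCATAAG; antiparallel, so 5'→3' the coding strand is GAATACCCCGAAACCAGTGCCCAAGATTGAAAGACCCAGCTGCTGACC. Replace T with U for the mRNA.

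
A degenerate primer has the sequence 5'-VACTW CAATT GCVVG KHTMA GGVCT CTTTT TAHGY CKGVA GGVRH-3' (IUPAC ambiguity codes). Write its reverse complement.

Standard pairs A↔T, G↔C; ambiguity codes pair R↔Y, M↔K, W↔W, H↔D, V↔B. Complement (BTGAWGTTAACGBBCMDAKTCCBGAGAAAAATDCRGMCBTCCBYD), then reverse for 5'→3'.

5'-DYBCCTBCMGRCDTAAAAAGAGBCCTKADMCBBGCAATTGWAGTB-3'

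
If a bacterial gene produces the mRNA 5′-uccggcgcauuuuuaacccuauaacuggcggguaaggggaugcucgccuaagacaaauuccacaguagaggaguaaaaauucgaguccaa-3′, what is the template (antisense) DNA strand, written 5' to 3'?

5'-TTGGACTCGAATTTTTACTCCTCTACTGTGGAATTTGTCTTAGGCGAGCATCCCCTTACCCGCCAGTTATAGGGTTAAAAATGCGCCGGA-3'

Replace U with T to get the coding DNA strand: TCCGGCGCATTTTTAACCCTATAACTGGCGGGTAAGGGGATGCTCGCCTAAGACAAATTCCACAGTAGAGGAGTAAAAATTCGAGTCCAA. The template strand is its reverse complement (complement AGGCCGCGTAAAAATTGGGATATTGACCGCCCATTCCCCTACGAGCGGATTCTGTTTAAGGTGTCATCTCCTCATTTTTAAGCTCAGGTT, then reverse).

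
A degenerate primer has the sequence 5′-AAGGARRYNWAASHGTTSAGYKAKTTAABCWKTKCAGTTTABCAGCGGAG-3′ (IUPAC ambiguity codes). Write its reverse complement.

5′-CTCCGCTGVTAAACTGMAMWGVTTAAMTMRCTSAACDSTTWNRYYTCCTT-3′

Standard pairs A↔T, G↔C; ambiguity codes pair R↔Y, K↔M, W↔W, S↔S, B↔V, H↔D, N↔N. Complement (TTCCTYYRNWTTSDCAASTCRMTMAATTVGWMAMGTCAAATVGTCGCCTC), then reverse for 5'→3'.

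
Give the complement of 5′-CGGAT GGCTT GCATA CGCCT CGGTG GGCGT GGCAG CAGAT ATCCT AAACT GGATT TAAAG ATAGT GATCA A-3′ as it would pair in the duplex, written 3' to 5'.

3'-GCCTACCGAACGTATGCGGAGCCACCCGCACCGTCGTCTATAGGATTTGACCTAAATTTCTATCACTAGTT-5'

Base-pairing A↔T, G↔C gives the complement. The complementary strand is antiparallel, so paired with a 5'→3' strand it runs 3'→5'.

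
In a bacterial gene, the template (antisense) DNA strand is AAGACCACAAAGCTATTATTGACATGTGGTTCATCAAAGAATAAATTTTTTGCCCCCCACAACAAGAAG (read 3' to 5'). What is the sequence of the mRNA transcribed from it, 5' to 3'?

5'-UUCUGGUGUUUCGAUAAUAACUGUACACCAAGUAGUUUCUUAUUUAAAAAACGGGGGGUGUUGUUCUUC-3'

Reading the template 3'→5' as shown, RNA polymerase pairs each base (A→U, T→A, G↔C) to build mRNA 5'→3' directly.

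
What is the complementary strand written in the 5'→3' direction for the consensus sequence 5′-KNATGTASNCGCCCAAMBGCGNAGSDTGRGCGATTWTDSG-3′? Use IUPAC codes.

Standard pairs A↔T, G↔C; ambiguity codes pair R↔Y, M↔K, W↔W, S↔S, B↔V, D↔H, N↔N. Complement (MNTACATSNGCGGGTTKVCGCNTCSHACYCGCTAAWAHSC), then reverse for 5'→3'.

5'-CSHAWAATCGCYCAHSCTNCGCVKTTGGGCGNSTACATNM-3'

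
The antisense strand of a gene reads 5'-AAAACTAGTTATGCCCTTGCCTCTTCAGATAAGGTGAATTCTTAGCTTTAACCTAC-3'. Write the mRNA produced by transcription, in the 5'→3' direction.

5'-GUAGGUUAAAGCUAAGAAUUCACCUUAUCUGAAGAGGCAAGGGCAUAACUAGUUUU-3'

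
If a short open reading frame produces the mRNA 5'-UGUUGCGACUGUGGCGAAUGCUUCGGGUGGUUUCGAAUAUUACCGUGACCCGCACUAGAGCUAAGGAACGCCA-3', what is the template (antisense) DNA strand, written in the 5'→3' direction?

Replace U with T to get the coding DNA strand: TGTTGCGACTGTGGCGAATGCTTCGGGTGGTTTCGAATATTACCGTGACCCGCACTAGAGCTAAGGAACGCCA. The template strand is its reverse complement (complement ACAACGCTGACACCGCTTACGAAGCCCACCAAAGCTTATAATGGCACTGGGCGTGATCTCGATTCCTTGCGGT, then reverse).

5'-TGGCGTTCCTTAGCTCTAGTGCGGGTCACGGTAATATTCGAAACCACCCGAAGCATTCGCCACAGTCGCAACA-3'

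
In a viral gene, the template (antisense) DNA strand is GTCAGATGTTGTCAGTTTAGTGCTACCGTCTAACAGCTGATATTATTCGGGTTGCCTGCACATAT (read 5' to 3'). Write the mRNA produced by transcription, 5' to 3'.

RNA polymerase reads the template 3'→5' and synthesizes mRNA 5'→3' by base-pairing (A→U, T→A, G↔C). The complement of the template is CAGTCTACAACAGTCAAATCACGATGGCAGATTGTCGACTATAATAAGCCCAACGGACGTGTATA; antiparallel, so 5'→3' the coding strand is ATATGTGCAGGCAACCCGAATAATATCAGCTGTTAGACGGTAGCACTAAACTGACAACATCTGAC. Replace T with U for the mRNA.

5'-AUAUGUGCAGGCAACCCGAAUAAUAUCAGCUGUUAGACGGUAGCACUAAACUGACAACAUCUGAC-3'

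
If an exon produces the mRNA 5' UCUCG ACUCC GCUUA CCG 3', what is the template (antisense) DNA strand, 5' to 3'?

Replace U with T to get the coding DNA strand: TCTCGACTCCGCTTACCG. The template strand is its reverse complement (complement AGAGCTGAGGCGAATGGC, then reverse).

5′-CGGTAAGCGGAGTCGAGA-3′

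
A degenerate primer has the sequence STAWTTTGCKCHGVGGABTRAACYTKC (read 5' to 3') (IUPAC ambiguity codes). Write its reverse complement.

5′-GMARGTTYAVTCCBCDGMGCAAAWTAS-3′

Standard pairs A↔T, G↔C; ambiguity codes pair R↔Y, K↔M, W↔W, S↔S, B↔V, H↔D. Complement (SATWAAACGMGDCBCCTVAYTTGRAMG), then reverse for 5'→3'.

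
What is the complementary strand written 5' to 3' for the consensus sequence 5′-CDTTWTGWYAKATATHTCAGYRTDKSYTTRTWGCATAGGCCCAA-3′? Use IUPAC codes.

Standard pairs A↔T, G↔C; ambiguity codes pair R↔Y, K↔M, W↔W, S↔S, D↔H. Complement (GHAAWACWRTMTATADAGTCRYAHMSRAAYAWCGTATCCGGGTT), then reverse for 5'→3'.

5'-TTGGGCCTATGCWAYAARSMHAYRCTGADATATMTRWCAWAAHG-3'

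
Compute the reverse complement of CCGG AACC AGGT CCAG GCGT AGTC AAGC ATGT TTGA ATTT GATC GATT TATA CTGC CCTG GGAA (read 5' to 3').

Complement each base (A↔T, G↔C): GGCCTTGGTCCAGGTCCGCATCAGTTCGTACAAACTTAAACTAGCTAAATATGACGGGACCCTT. Then reverse.

5′-TTCCCAGGGCAGTATAAATCGATCAAATTCAAACATGCTTGACTACGCCTGGACCTGGTTCCGG-3′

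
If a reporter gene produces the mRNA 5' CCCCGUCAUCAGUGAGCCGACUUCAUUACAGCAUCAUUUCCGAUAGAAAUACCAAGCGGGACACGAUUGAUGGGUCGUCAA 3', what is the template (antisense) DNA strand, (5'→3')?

5'-TTGACGACCCATCAATCGTGTCCCGCTTGGTATTTCTATCGGAAATGATGCTGTAATGAAGTCGGCTCACTGATGACGGGG-3'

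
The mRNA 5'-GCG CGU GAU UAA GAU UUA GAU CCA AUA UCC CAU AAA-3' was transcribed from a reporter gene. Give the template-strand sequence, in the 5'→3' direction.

5'-TTTATGGGATATTGGATCTAAATCTTAATCACGCGC-3'

Replace U with T to get the coding DNA strand: GCGCGTGATTAAGATTTAGATCCAATATCCCATAAA. The template strand is its reverse complement (complement CGCGCACTAATTCTAAATCTAGGTTATAGGGTATTT, then reverse).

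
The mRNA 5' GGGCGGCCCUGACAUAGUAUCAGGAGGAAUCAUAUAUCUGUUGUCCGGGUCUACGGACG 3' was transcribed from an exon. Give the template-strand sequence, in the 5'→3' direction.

Replace U with T to get the coding DNA strand: GGGCGGCCCTGACATAGTATCAGGAGGAATCATATATCTGTTGTCCGGGTCTACGGACG. The template strand is its reverse complement (complement CCCGCCGGGACTGTATCATAGTCCTCCTTAGTATATAGACAACAGGCCCAGATGCCTGC, then reverse).

5'-CGTCCGTAGACCCGGACAACAGATATATGATTCCTCCTGATACTATGTCAGGGCCGCCC-3'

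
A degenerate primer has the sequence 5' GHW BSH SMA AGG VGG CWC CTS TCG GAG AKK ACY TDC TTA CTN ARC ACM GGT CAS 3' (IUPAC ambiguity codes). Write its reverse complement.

5'-STGACCKGTGYTNAGTAAGHARGTMMTCTCCGASAGGWGCCBCCTTKSDSVWDC-3'

Standard pairs A↔T, G↔C; ambiguity codes pair R↔Y, M↔K, W↔W, S↔S, B↔V, D↔H, N↔N. Complement (CDWVSDSKTTCCBCCGWGGASAGCCTCTMMTGRAHGAATGANTYGTGKCCAGTS), then reverse for 5'→3'.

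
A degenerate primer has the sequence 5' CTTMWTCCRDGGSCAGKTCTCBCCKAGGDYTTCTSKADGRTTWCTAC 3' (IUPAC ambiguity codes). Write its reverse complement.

Standard pairs A↔T, G↔C; ambiguity codes pair R↔Y, M↔K, W↔W, S↔S, B↔V, D↔H. Complement (GAAKWAGGYHCCSGTCMAGAGVGGMTCCHRAAGASMTHCYAAWGATG), then reverse for 5'→3'.

5′-GTAGWAAYCHTMSAGAARHCCTMGGVGAGAMCTGSCCHYGGAWKAAG-3′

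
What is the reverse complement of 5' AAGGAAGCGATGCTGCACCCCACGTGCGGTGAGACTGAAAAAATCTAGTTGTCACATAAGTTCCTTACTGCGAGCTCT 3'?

Reading the sequence 3'→5' and pairing each base (A↔T, G↔C) gives the reverse complement directly.

5'-AGAGCTCGCAGTAAGGAACTTATGTGACAACTAGATTTTTTCAGTCTCACCGCACGTGGGGTGCAGCATCGCTTCCTT-3'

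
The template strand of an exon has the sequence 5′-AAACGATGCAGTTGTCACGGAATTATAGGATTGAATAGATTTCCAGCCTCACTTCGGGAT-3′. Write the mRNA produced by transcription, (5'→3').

5′-AUCCCGAAGUGAGGCUGGAAAUCUAUUCAAUCCUAUAAUUCCGUGACAACUGCAUCGUUU-3′

The mRNA has the sequence of the coding strand (reverse complement of the template) with T→U. Reverse complement of AAACGATGCAGTTGTCACGGAATTATAGGATTGAATAGATTTCCAGCCTCACTTCGGGAT is ATCCCGAAGTGAGGCTGGAAATCTATTCAATCCTATAATTCCGTGACAACTGCATCGTTT; then T→U.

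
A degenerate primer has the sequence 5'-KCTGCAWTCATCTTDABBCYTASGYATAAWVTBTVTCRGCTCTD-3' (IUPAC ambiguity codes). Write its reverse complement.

Standard pairs A↔T, G↔C; ambiguity codes pair R↔Y, K↔M, W↔W, S↔S, B↔V, D↔H. Complement (MGACGTWAGTAGAAHTVVGRATSCRTATTWBAVABAGYCGAGAH), then reverse for 5'→3'.

5'-HAGAGCYGABAVABWTTATRCSTARGVVTHAAGATGAWTGCAGM-3'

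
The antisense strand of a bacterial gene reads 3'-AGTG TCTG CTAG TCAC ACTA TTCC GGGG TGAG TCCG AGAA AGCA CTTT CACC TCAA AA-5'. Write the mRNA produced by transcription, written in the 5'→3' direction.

5′-UCACAGACGAUCAGUGUGAUAAGGCCCCACUCAGGCUCUUUCGUGAAAGUGGAGUUUU-3′

Reading the template 3'→5' as shown, RNA polymerase pairs each base (A→U, T→A, G↔C) to build mRNA 5'→3' directly.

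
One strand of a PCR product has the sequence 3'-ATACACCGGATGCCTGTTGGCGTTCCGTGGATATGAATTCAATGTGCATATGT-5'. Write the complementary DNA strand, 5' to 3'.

The strand is given 3'→5', so its complement runs 5'→3' in the same left-to-right order: pair each base A↔T, G↔C.

5'-TATGTGGCCTACGGACAACCGCAAGGCACCTATACTTAAGTTACACGTATACA-3'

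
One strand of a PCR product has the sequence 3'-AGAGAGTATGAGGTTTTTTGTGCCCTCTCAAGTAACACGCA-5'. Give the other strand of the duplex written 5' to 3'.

5'-TCTCTCATACTCCAAAAAACACGGGAGAGTTCATTGTGCGT-3'

The strand is given 3'→5', so its complement runs 5'→3' in the same left-to-right order: pair each base A↔T, G↔C.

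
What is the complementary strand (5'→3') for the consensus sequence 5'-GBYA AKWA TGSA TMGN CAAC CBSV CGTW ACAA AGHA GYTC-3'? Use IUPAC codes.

Standard pairs A↔T, G↔C; ambiguity codes pair Y↔R, M↔K, W↔W, S↔S, B↔V, H↔D, N↔N. Complement (CVRTTMWTACSTAKCNGTTGGVSBGCAWTGTTTCDTCRAG), then reverse for 5'→3'.

5'-GARCTDCTTTGTWACGBSVGGTTGNCKATSCATWMTTRVC-3'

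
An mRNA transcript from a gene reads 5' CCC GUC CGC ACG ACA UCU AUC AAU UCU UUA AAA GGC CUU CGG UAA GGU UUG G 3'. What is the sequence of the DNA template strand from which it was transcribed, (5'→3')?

Replace U with T to get the coding DNA strand: CCCGTCCGCACGACATCTATCAATTCTTTAAAAGGCCTTCGGTAAGGTTTGG. The template strand is its reverse complement (complement GGGCAGGCGTGCTGTAGATAGTTAAGAAATTTTCCGGAAGCCATTCCAAACC, then reverse).

5'-CCAAACCTTACCGAAGGCCTTTTAAAGAATTGATAGATGTCGTGCGGACGGG-3'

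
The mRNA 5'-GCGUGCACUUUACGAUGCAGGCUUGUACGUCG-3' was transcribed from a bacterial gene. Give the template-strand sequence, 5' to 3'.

5'-CGACGTACAAGCCTGCATCGTAAAGTGCACGC-3'

Replace U with T to get the coding DNA strand: GCGTGCACTTTACGATGCAGGCTTGTACGTCG. The template strand is its reverse complement (complement CGCACGTGAAATGCTACGTCCGAACATGCAGC, then reverse).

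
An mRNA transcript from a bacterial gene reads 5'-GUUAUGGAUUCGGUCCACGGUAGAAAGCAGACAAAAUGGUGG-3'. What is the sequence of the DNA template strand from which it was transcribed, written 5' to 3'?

Replace U with T to get the coding DNA strand: GTTATGGATTCGGTCCACGGTAGAAAGCAGACAAAATGGTGG. The template strand is its reverse complement (complement CAATACCTAAGCCAGGTGCCATCTTTCGTCTGTTTTACCACC, then reverse).

5'-CCACCATTTTGTCTGCTTTCTACCGTGGACCGAATCCATAAC-3'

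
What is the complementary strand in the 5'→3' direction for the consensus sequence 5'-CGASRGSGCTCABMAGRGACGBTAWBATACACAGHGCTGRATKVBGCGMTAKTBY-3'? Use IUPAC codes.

5'-RVAMTAKCGCVBMATYCAGCDCTGTGTATVWTAVCGTCYCTKVTGAGCSCYSTCG-3'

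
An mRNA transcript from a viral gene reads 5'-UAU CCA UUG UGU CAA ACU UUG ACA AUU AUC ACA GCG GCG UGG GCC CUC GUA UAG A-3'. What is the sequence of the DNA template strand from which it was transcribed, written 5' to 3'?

5'-TCTATACGAGGGCCCACGCCGCTGTGATAATTGTCAAAGTTTGACACAATGGATA-3'

Replace U with T to get the coding DNA strand: TATCCATTGTGTCAAACTTTGACAATTATCACAGCGGCGTGGGCCCTCGTATAGA. The template strand is its reverse complement (complement ATAGGTAACACAGTTTGAAACTGTTAATAGTGTCGCCGCACCCGGGAGCATATCT, then reverse).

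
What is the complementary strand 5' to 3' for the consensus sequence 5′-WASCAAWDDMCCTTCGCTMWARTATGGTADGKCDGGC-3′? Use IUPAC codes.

5'-GCCHGMCHTACCATAYTWKAGCGAAGGKHHWTTGSTW-3'

Standard pairs A↔T, G↔C; ambiguity codes pair R↔Y, M↔K, W↔W, S↔S, D↔H. Complement (WTSGTTWHHKGGAAGCGAKWTYATACCATHCMGHCCG), then reverse for 5'→3'.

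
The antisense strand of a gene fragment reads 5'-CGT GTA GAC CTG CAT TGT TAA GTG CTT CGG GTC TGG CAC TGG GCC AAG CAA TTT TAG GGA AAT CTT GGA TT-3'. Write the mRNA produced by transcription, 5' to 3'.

5'-AAUCCAAGAUUUCCCUAAAAUUGCUUGGCCCAGUGCCAGACCCGAAGCACUUAACAAUGCAGGUCUACACG-3'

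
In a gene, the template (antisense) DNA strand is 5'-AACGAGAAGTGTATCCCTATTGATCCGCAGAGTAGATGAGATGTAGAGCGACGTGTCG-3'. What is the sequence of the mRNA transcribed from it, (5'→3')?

5'-CGACACGUCGCUCUACAUCUCAUCUACUCUGCGGAUCAAUAGGGAUACACUUCUCGUU-3'

RNA polymerase reads the template 3'→5' and synthesizes mRNA 5'→3' by base-pairing (A→U, T→A, G↔C). The complement of the template is TTGCTCTTCACATAGGGATAACTAGGCGTCTCATCTACTCTACATCTCGCTGCACAGC; antiparallel, so 5'→3' the coding strand is CGACACGTCGCTCTACATCTCATCTACTCTGCGGATCAATAGGGATACACTTCTCGTT. Replace T with U for the mRNA.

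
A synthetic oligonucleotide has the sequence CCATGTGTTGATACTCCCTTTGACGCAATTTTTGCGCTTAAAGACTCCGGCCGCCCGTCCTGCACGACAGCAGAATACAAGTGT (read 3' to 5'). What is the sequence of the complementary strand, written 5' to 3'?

The strand is given 3'→5', so its complement runs 5'→3' in the same left-to-right order: pair each base A↔T, G↔C.

5'-GGTACACAACTATGAGGGAAACTGCGTTAAAAACGCGAATTTCTGAGGCCGGCGGGCAGGACGTGCTGTCGTCTTATGTTCACA-3'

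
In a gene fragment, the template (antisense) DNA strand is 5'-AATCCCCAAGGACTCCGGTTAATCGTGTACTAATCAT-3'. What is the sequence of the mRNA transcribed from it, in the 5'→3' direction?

5'-AUGAUUAGUACACGAUUAACCGGAGUCCUUGGGGAUU-3'

RNA polymerase reads the template 3'→5' and synthesizes mRNA 5'→3' by base-pairing (A→U, T→A, G↔C). The complement of the template is TTAGGGGTTCCTGAGGCCAATTAGCACATGATTAGTA; antiparallel, so 5'→3' the coding strand is ATGATTAGTACACGATTAACCGGAGTCCTTGGGGATT. Replace T with U for the mRNA.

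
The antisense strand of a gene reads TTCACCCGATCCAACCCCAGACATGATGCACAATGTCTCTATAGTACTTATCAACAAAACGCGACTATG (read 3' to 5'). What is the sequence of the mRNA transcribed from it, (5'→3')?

Reading the template 3'→5' as shown, RNA polymerase pairs each base (A→U, T→A, G↔C) to build mRNA 5'→3' directly.

5′-AAGUGGGCUAGGUUGGGGUCUGUACUACGUGUUACAGAGAUAUCAUGAAUAGUUGUUUUGCGCUGAUAC-3′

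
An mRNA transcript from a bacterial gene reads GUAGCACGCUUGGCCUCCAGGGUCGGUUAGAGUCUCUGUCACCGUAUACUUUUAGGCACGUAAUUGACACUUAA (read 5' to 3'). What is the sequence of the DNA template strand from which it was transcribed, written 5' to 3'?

5'-TTAAGTGTCAATTACGTGCCTAAAAGTATACGGTGACAGAGACTCTAACCGACCCTGGAGGCCAAGCGTGCTAC-3'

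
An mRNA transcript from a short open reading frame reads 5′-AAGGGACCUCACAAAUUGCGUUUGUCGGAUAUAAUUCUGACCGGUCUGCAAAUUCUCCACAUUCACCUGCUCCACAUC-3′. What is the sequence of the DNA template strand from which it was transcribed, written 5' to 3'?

5'-GATGTGGAGCAGGTGAATGTGGAGAATTTGCAGACCGGTCAGAATTATATCCGACAAACGCAATTTGTGAGGTCCCTT-3'

Replace U with T to get the coding DNA strand: AAGGGACCTCACAAATTGCGTTTGTCGGATATAATTCTGACCGGTCTGCAAATTCTCCACATTCACCTGCTCCACATC. The template strand is its reverse complement (complement TTCCCTGGAGTGTTTAACGCAAACAGCCTATATTAAGACTGGCCAGACGTTTAAGAGGTGTAAGTGGACGAGGTGTAG, then reverse).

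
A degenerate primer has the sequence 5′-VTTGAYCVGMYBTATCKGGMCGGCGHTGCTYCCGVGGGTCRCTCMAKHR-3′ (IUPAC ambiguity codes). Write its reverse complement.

Standard pairs A↔T, G↔C; ambiguity codes pair R↔Y, M↔K, B↔V, H↔D. Complement (BAACTRGBCKRVATAGMCCKGCCGCDACGARGGCBCCCAGYGAGKTMDY), then reverse for 5'→3'.

5'-YDMTKGAGYGACCCBCGGRAGCADCGCCGKCCMGATAVRKCBGRTCAAB-3'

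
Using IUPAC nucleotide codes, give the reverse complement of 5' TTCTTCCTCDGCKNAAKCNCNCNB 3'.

Standard pairs A↔T, G↔C; ambiguity codes pair K↔M, B↔V, D↔H, N↔N. Complement (AAGAAGGAGHCGMNTTMGNGNGNV), then reverse for 5'→3'.

5'-VNGNGNGMTTNMGCHGAGGAAGAA-3'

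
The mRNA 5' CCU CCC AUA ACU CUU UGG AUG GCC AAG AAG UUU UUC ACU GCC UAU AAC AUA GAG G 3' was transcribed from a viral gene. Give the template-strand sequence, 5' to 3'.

5'-CCTCTATGTTATAGGCAGTGAAAAACTTCTTGGCCATCCAAAGAGTTATGGGAGG-3'

Replace U with T to get the coding DNA strand: CCTCCCATAACTCTTTGGATGGCCAAGAAGTTTTTCACTGCCTATAACATAGAGG. The template strand is its reverse complement (complement GGAGGGTATTGAGAAACCTACCGGTTCTTCAAAAAGTGACGGATATTGTATCTCC, then reverse).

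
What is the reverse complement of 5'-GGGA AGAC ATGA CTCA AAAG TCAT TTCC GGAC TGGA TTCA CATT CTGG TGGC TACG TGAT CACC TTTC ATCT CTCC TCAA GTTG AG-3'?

Complement each base (A↔T, G↔C): CCCTTCTGTACTGAGTTTTCAGTAAAGGCCTGACCTAAGTGTAAGACCACCGATGCACTAGTGGAAAGTAGAGAGGAGTTCAACTC. Then reverse.

5′-CTCAACTTGAGGAGAGATGAAAGGTGATCACGTAGCCACCAGAATGTGAATCCAGTCCGGAAATGACTTTTGAGTCATGTCTTCCC-3′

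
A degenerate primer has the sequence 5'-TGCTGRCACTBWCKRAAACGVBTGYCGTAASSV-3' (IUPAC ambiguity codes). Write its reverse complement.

5'-BSSTTACGRCAVBCGTTTYMGWVAGTGYCAGCA-3'

Standard pairs A↔T, G↔C; ambiguity codes pair R↔Y, K↔M, W↔W, S↔S, B↔V. Complement (ACGACYGTGAVWGMYTTTGCBVACRGCATTSSB), then reverse for 5'→3'.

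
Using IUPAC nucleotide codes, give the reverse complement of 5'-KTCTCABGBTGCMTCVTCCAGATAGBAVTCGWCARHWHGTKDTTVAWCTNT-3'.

5'-ANAGWTBAAHMACDWDYTGWCGABTVCTATCTGGABGAKGCAVCVTGAGAM-3'

Standard pairs A↔T, G↔C; ambiguity codes pair R↔Y, M↔K, W↔W, B↔V, D↔H, N↔N. Complement (MAGAGTVCVACGKAGBAGGTCTATCVTBAGCWGTYDWDCAMHAABTWGANA), then reverse for 5'→3'.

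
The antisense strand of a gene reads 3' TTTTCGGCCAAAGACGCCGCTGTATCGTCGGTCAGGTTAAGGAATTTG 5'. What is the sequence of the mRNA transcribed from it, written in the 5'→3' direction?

5'-AAAAGCCGGUUUCUGCGGCGACAUAGCAGCCAGUCCAAUUCCUUAAAC-3'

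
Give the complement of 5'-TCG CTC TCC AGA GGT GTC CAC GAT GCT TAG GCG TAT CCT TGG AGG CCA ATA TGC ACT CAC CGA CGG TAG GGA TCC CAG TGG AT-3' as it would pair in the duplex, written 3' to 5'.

3'-AGCGAGAGGTCTCCACAGGTGCTACGAATCCGCATAGGAACCTCCGGTTATACGTGAGTGGCTGCCATCCCTAGGGTCACCTA-5'

Base-pairing A↔T, G↔C gives the complement. The complementary strand is antiparallel, so paired with a 5'→3' strand it runs 3'→5'.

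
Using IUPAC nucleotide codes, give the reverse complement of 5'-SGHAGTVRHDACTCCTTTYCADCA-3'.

Standard pairs A↔T, G↔C; ambiguity codes pair R↔Y, S↔S, D↔H, V↔B. Complement (SCDTCABYDHTGAGGAAARGTHGT), then reverse for 5'→3'.

5'-TGHTGRAAAGGAGTHDYBACTDCS-3'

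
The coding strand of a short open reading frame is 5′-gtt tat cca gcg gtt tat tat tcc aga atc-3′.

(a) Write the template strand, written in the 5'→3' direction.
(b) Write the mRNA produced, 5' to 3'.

(a) 5'-GATTCTGGAATAATAAACCGCTGGATAAAC-3'
(b) 5'-GUUUAUCCAGCGGUUUAUUAUUCCAGAAUC-3'

(a) The template strand is the reverse complement of the coding strand: complement CAAATAGGTCGCCAAATAATAAGGTCTTAG, then reverse.
(b) mRNA matches the coding strand with T→U.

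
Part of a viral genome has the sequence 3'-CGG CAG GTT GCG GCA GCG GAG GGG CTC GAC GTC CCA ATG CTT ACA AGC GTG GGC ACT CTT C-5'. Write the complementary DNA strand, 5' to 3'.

5'-GCCGTCCAACGCCGTCGCCTCCCCGAGCTGCAGGGTTACGAATGTTCGCACCCGTGAGAAG-3'

The strand is given 3'→5', so its complement runs 5'→3' in the same left-to-right order: pair each base A↔T, G↔C.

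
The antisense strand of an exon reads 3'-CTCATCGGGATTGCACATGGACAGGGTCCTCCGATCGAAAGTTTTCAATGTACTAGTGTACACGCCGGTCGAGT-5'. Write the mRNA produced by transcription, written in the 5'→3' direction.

5'-GAGUAGCCCUAACGUGUACCUGUCCCAGGAGGCUAGCUUUCAAAAGUUACAUGAUCACAUGUGCGGCCAGCUCA-3'

Reading the template 3'→5' as shown, RNA polymerase pairs each base (A→U, T→A, G↔C) to build mRNA 5'→3' directly.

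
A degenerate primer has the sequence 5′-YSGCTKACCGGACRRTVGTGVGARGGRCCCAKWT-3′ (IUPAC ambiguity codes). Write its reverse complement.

5′-AWMTGGGYCCYTCBCACBAYYGTCCGGTMAGCSR-3′

Standard pairs A↔T, G↔C; ambiguity codes pair R↔Y, K↔M, W↔W, S↔S, V↔B. Complement (RSCGAMTGGCCTGYYABCACBCTYCCYGGGTMWA), then reverse for 5'→3'.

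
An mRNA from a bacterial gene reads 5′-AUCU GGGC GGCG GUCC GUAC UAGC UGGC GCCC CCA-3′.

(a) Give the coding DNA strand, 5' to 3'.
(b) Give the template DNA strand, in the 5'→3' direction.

(a) The coding strand matches the mRNA with U→T.
(b) The template strand is the reverse complement of the coding strand.

(a) 5′-ATCTGGGCGGCGGTCCGTACTAGCTGGCGCCCCCA-3′
(b) 5'-TGGGGGCGCCAGCTAGTACGGACCGCCGCCCAGAT-3'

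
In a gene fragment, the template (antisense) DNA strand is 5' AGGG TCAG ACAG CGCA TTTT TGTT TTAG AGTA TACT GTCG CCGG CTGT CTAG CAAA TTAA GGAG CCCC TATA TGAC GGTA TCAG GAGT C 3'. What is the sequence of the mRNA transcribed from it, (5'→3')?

The mRNA has the sequence of the coding strand (reverse complement of the template) with T→U. Reverse complement of AGGGTCAGACAGCGCATTTTTGTTTTAGAGTATACTGTCGCCGGCTGTCTAGCAAATTAAGGAGCCCCTATATGACGGTATCAGGAGTC is GACTCCTGATACCGTCATATAGGGGCTCCTTAATTTGCTAGACAGCCGGCGACAGTATACTCTAAAACAAAAATGCGCTGTCTGACCCT; then T→U.

5'-GACUCCUGAUACCGUCAUAUAGGGGCUCCUUAAUUUGCUAGACAGCCGGCGACAGUAUACUCUAAAACAAAAAUGCGCUGUCUGACCCU-3'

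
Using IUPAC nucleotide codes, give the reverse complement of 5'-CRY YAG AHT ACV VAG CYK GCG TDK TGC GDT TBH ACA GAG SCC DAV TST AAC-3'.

5'-GTTASABTHGGSCTCTGTDVAAHCGCAMHACGCMRGCTBBGTADTCTRRYG-3'

Standard pairs A↔T, G↔C; ambiguity codes pair R↔Y, K↔M, S↔S, B↔V, D↔H. Complement (GYRRTCTDATGBBTCGRMCGCAHMACGCHAAVDTGTCTCSGGHTBASATTG), then reverse for 5'→3'.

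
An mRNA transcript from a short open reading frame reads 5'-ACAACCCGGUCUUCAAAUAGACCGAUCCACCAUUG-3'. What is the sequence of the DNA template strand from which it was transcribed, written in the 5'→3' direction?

5'-CAATGGTGGATCGGTCTATTTGAAGACCGGGTTGT-3'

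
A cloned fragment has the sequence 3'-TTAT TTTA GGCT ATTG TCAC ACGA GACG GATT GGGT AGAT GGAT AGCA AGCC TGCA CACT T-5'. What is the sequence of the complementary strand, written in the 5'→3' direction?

5'-AATAAAATCCGATAACAGTGTGCTCTGCCTAACCCATCTACCTATCGTTCGGACGTGTGAA-3'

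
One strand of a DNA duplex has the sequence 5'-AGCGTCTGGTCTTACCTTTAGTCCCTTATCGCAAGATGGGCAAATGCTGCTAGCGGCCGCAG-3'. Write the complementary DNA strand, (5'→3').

Pairing A↔T and G↔C gives TCGCAGACCAGAATGGAAATCAGGGAATAGCGTTCTACCCGTTTACGACGATCGCCGGCGTC, running 3'→5'. Reverse for the 5'→3' convention.

5'-CTGCGGCCGCTAGCAGCATTTGCCCATCTTGCGATAAGGGACTAAAGGTAAGACCAGACGCT-3'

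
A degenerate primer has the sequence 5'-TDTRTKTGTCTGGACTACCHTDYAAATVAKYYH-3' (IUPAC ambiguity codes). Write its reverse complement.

Standard pairs A↔T, G↔C; ambiguity codes pair R↔Y, K↔M, D↔H, V↔B. Complement (AHAYAMACAGACCTGATGGDAHRTTTABTMRRD), then reverse for 5'→3'.

5'-DRRMTBATTTRHADGGTAGTCCAGACAMAYAHA-3'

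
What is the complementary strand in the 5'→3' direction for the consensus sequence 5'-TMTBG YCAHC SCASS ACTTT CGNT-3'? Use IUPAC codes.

Standard pairs A↔T, G↔C; ambiguity codes pair Y↔R, M↔K, S↔S, B↔V, H↔D, N↔N. Complement (AKAVCRGTDGSGTSSTGAAAGCNA), then reverse for 5'→3'.

5'-ANCGAAAGTSSTGSGDTGRCVAKA-3'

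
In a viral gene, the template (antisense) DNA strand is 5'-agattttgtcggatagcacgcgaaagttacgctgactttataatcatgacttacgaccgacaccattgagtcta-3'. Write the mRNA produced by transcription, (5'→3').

The mRNA has the sequence of the coding strand (reverse complement of the template) with T→U. Reverse complement of AGATTTTGTCGGATAGCACGCGAAAGTTACGCTGACTTTATAATCATGACTTACGACCGACACCATTGAGTCTA is TAGACTCAATGGTGTCGGTCGTAAGTCATGATTATAAAGTCAGCGTAACTTTCGCGTGCTATCCGACAAAATCT; then T→U.

5'-UAGACUCAAUGGUGUCGGUCGUAAGUCAUGAUUAUAAAGUCAGCGUAACUUUCGCGUGCUAUCCGACAAAAUCU-3'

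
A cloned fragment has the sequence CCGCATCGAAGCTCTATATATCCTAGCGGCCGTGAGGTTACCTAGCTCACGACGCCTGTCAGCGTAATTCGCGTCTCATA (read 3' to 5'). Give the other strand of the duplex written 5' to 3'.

5'-GGCGTAGCTTCGAGATATATAGGATCGCCGGCACTCCAATGGATCGAGTGCTGCGGACAGTCGCATTAAGCGCAGAGTAT-3'

The strand is given 3'→5', so its complement runs 5'→3' in the same left-to-right order: pair each base A↔T, G↔C.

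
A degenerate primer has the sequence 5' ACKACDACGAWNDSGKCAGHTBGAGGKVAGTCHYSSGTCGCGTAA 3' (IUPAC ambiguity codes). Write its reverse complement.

5′-TTACGCGACSSRDGACTBMCCTCVADCTGMCSHNWTCGTHGTMGT-3′

Standard pairs A↔T, G↔C; ambiguity codes pair Y↔R, K↔M, W↔W, S↔S, B↔V, D↔H, N↔N. Complement (TGMTGHTGCTWNHSCMGTCDAVCTCCMBTCAGDRSSCAGCGCATT), then reverse for 5'→3'.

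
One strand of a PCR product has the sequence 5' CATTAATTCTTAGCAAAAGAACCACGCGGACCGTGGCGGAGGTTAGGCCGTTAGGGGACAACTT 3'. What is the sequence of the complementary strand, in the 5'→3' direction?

5'-AAGTTGTCCCCTAACGGCCTAACCTCCGCCACGGTCCGCGTGGTTCTTTTGCTAAGAATTAATG-3'

Pairing A↔T and G↔C gives GTAATTAAGAATCGTTTTCTTGGTGCGCCTGGCACCGCCTCCAATCCGGCAATCCCCTGTTGAA, running 3'→5'. Reverse for the 5'→3' convention.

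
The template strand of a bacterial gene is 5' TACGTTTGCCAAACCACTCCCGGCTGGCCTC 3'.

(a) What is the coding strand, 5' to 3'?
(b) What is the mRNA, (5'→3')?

(a) 5'-GAGGCCAGCCGGGAGTGGTTTGGCAAACGTA-3'
(b) 5′-GAGGCCAGCCGGGAGUGGUUUGGCAAACGUA-3′

(a) The coding strand is the reverse complement of the template: complement ATGCAAACGGTTTGGTGAGGGCCGACCGGAG, then reverse.
(b) mRNA has the coding-strand sequence with T→U.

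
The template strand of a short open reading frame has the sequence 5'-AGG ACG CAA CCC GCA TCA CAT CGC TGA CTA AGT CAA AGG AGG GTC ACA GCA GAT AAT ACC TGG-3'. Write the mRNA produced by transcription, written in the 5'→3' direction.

5'-CCAGGUAUUAUCUGCUGUGACCCUCCUUUGACUUAGUCAGCGAUGUGAUGCGGGUUGCGUCCU-3'

The mRNA has the sequence of the coding strand (reverse complement of the template) with T→U. Reverse complement of AGGACGCAACCCGCATCACATCGCTGACTAAGTCAAAGGAGGGTCACAGCAGATAATACCTGG is CCAGGTATTATCTGCTGTGACCCTCCTTTGACTTAGTCAGCGATGTGATGCGGGTTGCGTCCT; then T→U.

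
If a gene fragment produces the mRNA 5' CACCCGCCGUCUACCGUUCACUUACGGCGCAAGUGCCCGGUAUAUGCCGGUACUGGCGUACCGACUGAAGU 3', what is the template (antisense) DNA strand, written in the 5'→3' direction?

Replace U with T to get the coding DNA strand: CACCCGCCGTCTACCGTTCACTTACGGCGCAAGTGCCCGGTATATGCCGGTACTGGCGTACCGACTGAAGT. The template strand is its reverse complement (complement GTGGGCGGCAGATGGCAAGTGAATGCCGCGTTCACGGGCCATATACGGCCATGACCGCATGGCTGACTTCA, then reverse).

5'-ACTTCAGTCGGTACGCCAGTACCGGCATATACCGGGCACTTGCGCCGTAAGTGAACGGTAGACGGCGGGTG-3'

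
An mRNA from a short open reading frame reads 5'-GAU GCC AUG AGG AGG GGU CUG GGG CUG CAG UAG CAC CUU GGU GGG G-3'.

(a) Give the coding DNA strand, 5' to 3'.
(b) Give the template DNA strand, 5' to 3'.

(a) 5'-GATGCCATGAGGAGGGGTCTGGGGCTGCAGTAGCACCTTGGTGGGG-3'
(b) 5'-CCCCACCAAGGTGCTACTGCAGCCCCAGACCCCTCCTCATGGCATC-3'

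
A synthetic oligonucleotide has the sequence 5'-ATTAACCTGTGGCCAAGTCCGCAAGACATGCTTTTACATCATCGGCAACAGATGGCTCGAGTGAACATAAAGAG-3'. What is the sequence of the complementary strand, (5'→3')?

5'-CTCTTTATGTTCACTCGAGCCATCTGTTGCCGATGATGTAAAAGCATGTCTTGCGGACTTGGCCACAGGTTAAT-3'

Pairing A↔T and G↔C gives TAATTGGACACCGGTTCAGGCGTTCTGTACGAAAATGTAGTAGCCGTTGTCTACCGAGCTCACTTGTATTTCTC, running 3'→5'. Reverse for the 5'→3' convention.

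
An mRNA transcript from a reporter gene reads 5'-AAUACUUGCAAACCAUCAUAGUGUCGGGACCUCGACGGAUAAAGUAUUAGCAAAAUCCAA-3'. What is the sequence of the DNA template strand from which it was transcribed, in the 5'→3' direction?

Replace U with T to get the coding DNA strand: AATACTTGCAAACCATCATAGTGTCGGGACCTCGACGGATAAAGTATTAGCAAAATCCAA. The template strand is its reverse complement (complement TTATGAACGTTTGGTAGTATCACAGCCCTGGAGCTGCCTATTTCATAATCGTTTTAGGTT, then reverse).

5'-TTGGATTTTGCTAATACTTTATCCGTCGAGGTCCCGACACTATGATGGTTTGCAAGTATT-3'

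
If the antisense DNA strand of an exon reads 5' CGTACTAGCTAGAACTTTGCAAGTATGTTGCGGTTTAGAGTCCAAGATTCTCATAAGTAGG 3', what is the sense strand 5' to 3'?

5′-CCTACTTATGAGAATCTTGGACTCTAAACCGCAACATACTTGCAAAGTTCTAGCTAGTACG-3′

The coding strand is complementary and antiparallel to the template: take the complement (A↔T, G↔C) and reverse.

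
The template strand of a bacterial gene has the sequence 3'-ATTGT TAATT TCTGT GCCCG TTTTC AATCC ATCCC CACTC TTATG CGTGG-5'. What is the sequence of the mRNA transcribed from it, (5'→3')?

Reading the template 3'→5' as shown, RNA polymerase pairs each base (A→U, T→A, G↔C) to build mRNA 5'→3' directly.

5'-UAACAAUUAAAGACACGGGCAAAAGUUAGGUAGGGGUGAGAAUACGCACC-3'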